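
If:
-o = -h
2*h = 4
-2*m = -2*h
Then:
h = 2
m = 2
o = 2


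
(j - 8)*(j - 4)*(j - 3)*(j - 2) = j^4 - 17*j^3 + 98*j^2 - 232*j + 192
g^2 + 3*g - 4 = (g - 1)*(g + 4)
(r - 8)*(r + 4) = r^2 - 4*r - 32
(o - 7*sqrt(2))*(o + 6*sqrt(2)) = o^2 - sqrt(2)*o - 84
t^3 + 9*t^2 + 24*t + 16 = (t + 1)*(t + 4)^2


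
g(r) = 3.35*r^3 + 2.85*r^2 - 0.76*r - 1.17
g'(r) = 10.05*r^2 + 5.7*r - 0.76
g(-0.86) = -0.54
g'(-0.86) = 1.77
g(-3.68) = -126.73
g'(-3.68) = 114.37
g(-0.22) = -0.90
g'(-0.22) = -1.53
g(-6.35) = -739.19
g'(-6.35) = 368.29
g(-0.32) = -0.74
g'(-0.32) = -1.55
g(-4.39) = -226.33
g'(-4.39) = 167.90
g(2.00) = 35.51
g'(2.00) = 50.84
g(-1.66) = -7.38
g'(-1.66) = 17.47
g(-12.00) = -5370.45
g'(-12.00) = 1378.04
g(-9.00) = -2205.63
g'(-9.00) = 761.99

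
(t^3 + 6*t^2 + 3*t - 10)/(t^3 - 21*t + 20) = (t + 2)/(t - 4)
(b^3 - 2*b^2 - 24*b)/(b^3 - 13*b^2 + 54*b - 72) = b*(b + 4)/(b^2 - 7*b + 12)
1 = 1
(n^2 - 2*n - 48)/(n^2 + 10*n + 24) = (n - 8)/(n + 4)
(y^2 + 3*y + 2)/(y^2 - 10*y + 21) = (y^2 + 3*y + 2)/(y^2 - 10*y + 21)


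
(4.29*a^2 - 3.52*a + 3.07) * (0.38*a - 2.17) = 1.6302*a^3 - 10.6469*a^2 + 8.805*a - 6.6619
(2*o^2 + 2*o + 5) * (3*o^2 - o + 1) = 6*o^4 + 4*o^3 + 15*o^2 - 3*o + 5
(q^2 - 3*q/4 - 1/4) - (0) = q^2 - 3*q/4 - 1/4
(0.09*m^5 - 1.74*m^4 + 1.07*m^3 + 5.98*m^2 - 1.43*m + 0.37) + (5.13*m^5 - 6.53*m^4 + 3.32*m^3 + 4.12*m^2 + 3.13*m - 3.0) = 5.22*m^5 - 8.27*m^4 + 4.39*m^3 + 10.1*m^2 + 1.7*m - 2.63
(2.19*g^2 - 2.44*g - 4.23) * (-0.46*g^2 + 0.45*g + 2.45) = -1.0074*g^4 + 2.1079*g^3 + 6.2133*g^2 - 7.8815*g - 10.3635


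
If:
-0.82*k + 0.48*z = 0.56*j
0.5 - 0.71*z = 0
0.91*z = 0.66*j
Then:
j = 0.97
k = -0.25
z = 0.70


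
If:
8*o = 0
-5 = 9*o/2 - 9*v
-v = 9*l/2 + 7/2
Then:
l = -73/81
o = 0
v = 5/9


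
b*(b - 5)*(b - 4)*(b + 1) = b^4 - 8*b^3 + 11*b^2 + 20*b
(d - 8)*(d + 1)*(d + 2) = d^3 - 5*d^2 - 22*d - 16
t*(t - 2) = t^2 - 2*t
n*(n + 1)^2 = n^3 + 2*n^2 + n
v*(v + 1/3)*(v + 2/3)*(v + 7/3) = v^4 + 10*v^3/3 + 23*v^2/9 + 14*v/27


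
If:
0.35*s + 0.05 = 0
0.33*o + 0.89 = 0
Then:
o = -2.70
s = -0.14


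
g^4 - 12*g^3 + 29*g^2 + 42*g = g*(g - 7)*(g - 6)*(g + 1)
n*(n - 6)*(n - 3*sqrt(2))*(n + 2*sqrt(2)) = n^4 - 6*n^3 - sqrt(2)*n^3 - 12*n^2 + 6*sqrt(2)*n^2 + 72*n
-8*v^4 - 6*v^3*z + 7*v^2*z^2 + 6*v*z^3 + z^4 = (-v + z)*(v + z)*(2*v + z)*(4*v + z)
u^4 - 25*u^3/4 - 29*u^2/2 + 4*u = u*(u - 8)*(u - 1/4)*(u + 2)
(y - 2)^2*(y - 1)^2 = y^4 - 6*y^3 + 13*y^2 - 12*y + 4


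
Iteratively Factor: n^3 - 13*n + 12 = (n - 3)*(n^2 + 3*n - 4) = (n - 3)*(n - 1)*(n + 4)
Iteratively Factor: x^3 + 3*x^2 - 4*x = (x + 4)*(x^2 - x) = x*(x + 4)*(x - 1)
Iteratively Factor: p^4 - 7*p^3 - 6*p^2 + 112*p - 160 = (p - 5)*(p^3 - 2*p^2 - 16*p + 32) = (p - 5)*(p - 4)*(p^2 + 2*p - 8) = (p - 5)*(p - 4)*(p - 2)*(p + 4)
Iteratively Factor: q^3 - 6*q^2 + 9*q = (q - 3)*(q^2 - 3*q) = q*(q - 3)*(q - 3)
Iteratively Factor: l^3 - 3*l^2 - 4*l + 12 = (l - 2)*(l^2 - l - 6) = (l - 2)*(l + 2)*(l - 3)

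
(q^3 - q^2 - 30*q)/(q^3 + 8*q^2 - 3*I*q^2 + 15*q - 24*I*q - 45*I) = q*(q - 6)/(q^2 + 3*q*(1 - I) - 9*I)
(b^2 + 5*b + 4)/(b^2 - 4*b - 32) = (b + 1)/(b - 8)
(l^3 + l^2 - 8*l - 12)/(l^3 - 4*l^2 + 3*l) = (l^2 + 4*l + 4)/(l*(l - 1))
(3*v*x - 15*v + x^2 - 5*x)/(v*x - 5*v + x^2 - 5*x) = (3*v + x)/(v + x)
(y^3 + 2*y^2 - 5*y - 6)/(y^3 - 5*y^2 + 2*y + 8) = (y + 3)/(y - 4)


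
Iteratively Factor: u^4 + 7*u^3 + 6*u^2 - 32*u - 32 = (u + 4)*(u^3 + 3*u^2 - 6*u - 8) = (u + 1)*(u + 4)*(u^2 + 2*u - 8) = (u - 2)*(u + 1)*(u + 4)*(u + 4)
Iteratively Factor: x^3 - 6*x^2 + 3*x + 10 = (x - 5)*(x^2 - x - 2) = (x - 5)*(x + 1)*(x - 2)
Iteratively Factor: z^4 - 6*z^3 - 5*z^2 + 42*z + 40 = (z + 2)*(z^3 - 8*z^2 + 11*z + 20) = (z + 1)*(z + 2)*(z^2 - 9*z + 20) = (z - 4)*(z + 1)*(z + 2)*(z - 5)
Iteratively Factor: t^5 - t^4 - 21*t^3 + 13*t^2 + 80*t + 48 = (t - 3)*(t^4 + 2*t^3 - 15*t^2 - 32*t - 16) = (t - 3)*(t + 4)*(t^3 - 2*t^2 - 7*t - 4) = (t - 3)*(t + 1)*(t + 4)*(t^2 - 3*t - 4) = (t - 4)*(t - 3)*(t + 1)*(t + 4)*(t + 1)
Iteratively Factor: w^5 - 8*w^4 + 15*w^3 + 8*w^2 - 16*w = (w + 1)*(w^4 - 9*w^3 + 24*w^2 - 16*w) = (w - 4)*(w + 1)*(w^3 - 5*w^2 + 4*w) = (w - 4)*(w - 1)*(w + 1)*(w^2 - 4*w) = w*(w - 4)*(w - 1)*(w + 1)*(w - 4)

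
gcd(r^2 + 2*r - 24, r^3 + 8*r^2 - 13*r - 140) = r - 4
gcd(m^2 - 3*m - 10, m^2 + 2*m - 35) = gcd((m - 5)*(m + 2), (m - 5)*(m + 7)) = m - 5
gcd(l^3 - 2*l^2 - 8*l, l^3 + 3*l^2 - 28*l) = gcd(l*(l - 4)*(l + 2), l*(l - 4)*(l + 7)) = l^2 - 4*l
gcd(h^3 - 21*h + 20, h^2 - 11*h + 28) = h - 4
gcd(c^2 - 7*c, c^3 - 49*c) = c^2 - 7*c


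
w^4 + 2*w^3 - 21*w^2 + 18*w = w*(w - 3)*(w - 1)*(w + 6)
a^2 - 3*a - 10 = (a - 5)*(a + 2)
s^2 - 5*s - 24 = (s - 8)*(s + 3)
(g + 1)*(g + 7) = g^2 + 8*g + 7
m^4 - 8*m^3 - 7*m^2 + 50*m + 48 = (m - 8)*(m - 3)*(m + 1)*(m + 2)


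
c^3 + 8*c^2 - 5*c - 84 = (c - 3)*(c + 4)*(c + 7)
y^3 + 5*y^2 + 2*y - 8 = (y - 1)*(y + 2)*(y + 4)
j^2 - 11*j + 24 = (j - 8)*(j - 3)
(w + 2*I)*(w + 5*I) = w^2 + 7*I*w - 10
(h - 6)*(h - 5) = h^2 - 11*h + 30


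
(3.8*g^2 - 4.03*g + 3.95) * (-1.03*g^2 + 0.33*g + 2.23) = -3.914*g^4 + 5.4049*g^3 + 3.0756*g^2 - 7.6834*g + 8.8085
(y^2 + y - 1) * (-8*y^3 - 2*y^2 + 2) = -8*y^5 - 10*y^4 + 6*y^3 + 4*y^2 + 2*y - 2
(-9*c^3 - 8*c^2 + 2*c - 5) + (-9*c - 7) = -9*c^3 - 8*c^2 - 7*c - 12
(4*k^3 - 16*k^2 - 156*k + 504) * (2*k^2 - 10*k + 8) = 8*k^5 - 72*k^4 - 120*k^3 + 2440*k^2 - 6288*k + 4032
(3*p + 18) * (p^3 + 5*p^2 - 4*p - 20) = 3*p^4 + 33*p^3 + 78*p^2 - 132*p - 360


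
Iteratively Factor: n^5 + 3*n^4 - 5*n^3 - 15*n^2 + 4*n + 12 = (n + 1)*(n^4 + 2*n^3 - 7*n^2 - 8*n + 12) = (n - 1)*(n + 1)*(n^3 + 3*n^2 - 4*n - 12) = (n - 1)*(n + 1)*(n + 2)*(n^2 + n - 6) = (n - 1)*(n + 1)*(n + 2)*(n + 3)*(n - 2)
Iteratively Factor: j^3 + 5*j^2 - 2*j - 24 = (j + 3)*(j^2 + 2*j - 8) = (j - 2)*(j + 3)*(j + 4)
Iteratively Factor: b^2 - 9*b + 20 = (b - 5)*(b - 4)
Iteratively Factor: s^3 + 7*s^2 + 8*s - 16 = (s - 1)*(s^2 + 8*s + 16) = (s - 1)*(s + 4)*(s + 4)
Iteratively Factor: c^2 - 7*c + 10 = (c - 5)*(c - 2)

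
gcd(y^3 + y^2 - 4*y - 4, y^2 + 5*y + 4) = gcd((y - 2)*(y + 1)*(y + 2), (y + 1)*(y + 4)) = y + 1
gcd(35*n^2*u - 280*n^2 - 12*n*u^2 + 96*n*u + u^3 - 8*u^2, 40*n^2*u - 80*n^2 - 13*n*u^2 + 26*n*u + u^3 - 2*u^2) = -5*n + u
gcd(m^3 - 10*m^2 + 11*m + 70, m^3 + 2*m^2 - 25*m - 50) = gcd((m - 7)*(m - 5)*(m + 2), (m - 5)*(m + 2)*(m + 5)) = m^2 - 3*m - 10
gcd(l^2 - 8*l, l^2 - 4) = 1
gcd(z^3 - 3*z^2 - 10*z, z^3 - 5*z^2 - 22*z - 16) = z + 2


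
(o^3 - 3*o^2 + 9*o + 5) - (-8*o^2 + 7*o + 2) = o^3 + 5*o^2 + 2*o + 3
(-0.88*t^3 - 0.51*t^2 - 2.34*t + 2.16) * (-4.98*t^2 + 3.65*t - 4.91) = 4.3824*t^5 - 0.6722*t^4 + 14.1125*t^3 - 16.7937*t^2 + 19.3734*t - 10.6056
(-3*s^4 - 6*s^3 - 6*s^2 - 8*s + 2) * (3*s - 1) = -9*s^5 - 15*s^4 - 12*s^3 - 18*s^2 + 14*s - 2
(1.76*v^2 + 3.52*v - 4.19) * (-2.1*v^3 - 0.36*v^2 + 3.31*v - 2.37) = -3.696*v^5 - 8.0256*v^4 + 13.3574*v^3 + 8.9884*v^2 - 22.2113*v + 9.9303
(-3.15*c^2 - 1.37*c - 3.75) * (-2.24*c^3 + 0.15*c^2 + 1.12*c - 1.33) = 7.056*c^5 + 2.5963*c^4 + 4.6665*c^3 + 2.0926*c^2 - 2.3779*c + 4.9875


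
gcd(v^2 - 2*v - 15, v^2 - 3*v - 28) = 1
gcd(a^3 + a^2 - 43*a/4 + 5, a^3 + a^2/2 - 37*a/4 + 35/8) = a^2 - 3*a + 5/4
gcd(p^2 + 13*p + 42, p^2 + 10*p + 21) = p + 7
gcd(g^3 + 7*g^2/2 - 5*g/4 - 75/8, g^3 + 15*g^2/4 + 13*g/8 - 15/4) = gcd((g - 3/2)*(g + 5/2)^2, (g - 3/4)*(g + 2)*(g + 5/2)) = g + 5/2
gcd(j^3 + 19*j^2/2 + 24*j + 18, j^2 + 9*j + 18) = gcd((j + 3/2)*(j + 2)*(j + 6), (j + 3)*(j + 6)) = j + 6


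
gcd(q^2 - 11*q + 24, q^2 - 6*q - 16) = q - 8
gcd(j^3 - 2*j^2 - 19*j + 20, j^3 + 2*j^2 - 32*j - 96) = j + 4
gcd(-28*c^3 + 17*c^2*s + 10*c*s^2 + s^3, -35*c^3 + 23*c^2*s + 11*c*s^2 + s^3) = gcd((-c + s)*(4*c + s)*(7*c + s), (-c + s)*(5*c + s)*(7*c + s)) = -7*c^2 + 6*c*s + s^2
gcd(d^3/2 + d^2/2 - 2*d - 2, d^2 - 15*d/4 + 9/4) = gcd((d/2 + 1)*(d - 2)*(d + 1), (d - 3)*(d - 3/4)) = 1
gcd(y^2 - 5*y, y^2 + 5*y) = y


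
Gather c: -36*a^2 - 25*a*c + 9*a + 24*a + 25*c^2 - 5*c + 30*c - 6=-36*a^2 + 33*a + 25*c^2 + c*(25 - 25*a) - 6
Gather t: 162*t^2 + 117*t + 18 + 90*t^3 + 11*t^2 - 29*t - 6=90*t^3 + 173*t^2 + 88*t + 12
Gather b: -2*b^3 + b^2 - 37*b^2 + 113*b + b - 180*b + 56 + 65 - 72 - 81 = -2*b^3 - 36*b^2 - 66*b - 32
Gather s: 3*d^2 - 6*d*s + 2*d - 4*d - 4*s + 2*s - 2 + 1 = 3*d^2 - 2*d + s*(-6*d - 2) - 1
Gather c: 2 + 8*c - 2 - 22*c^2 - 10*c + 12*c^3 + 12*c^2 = 12*c^3 - 10*c^2 - 2*c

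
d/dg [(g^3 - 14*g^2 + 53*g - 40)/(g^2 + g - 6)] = (g^4 + 2*g^3 - 85*g^2 + 248*g - 278)/(g^4 + 2*g^3 - 11*g^2 - 12*g + 36)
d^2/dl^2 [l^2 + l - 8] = 2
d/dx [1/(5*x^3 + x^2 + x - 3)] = (-15*x^2 - 2*x - 1)/(5*x^3 + x^2 + x - 3)^2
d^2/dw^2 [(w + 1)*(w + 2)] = 2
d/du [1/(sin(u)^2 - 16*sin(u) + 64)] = -2*cos(u)/(sin(u) - 8)^3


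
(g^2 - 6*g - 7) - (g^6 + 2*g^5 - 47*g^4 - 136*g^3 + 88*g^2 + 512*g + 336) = -g^6 - 2*g^5 + 47*g^4 + 136*g^3 - 87*g^2 - 518*g - 343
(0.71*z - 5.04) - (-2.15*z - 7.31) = 2.86*z + 2.27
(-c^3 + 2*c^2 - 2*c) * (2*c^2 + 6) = -2*c^5 + 4*c^4 - 10*c^3 + 12*c^2 - 12*c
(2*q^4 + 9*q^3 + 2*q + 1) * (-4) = -8*q^4 - 36*q^3 - 8*q - 4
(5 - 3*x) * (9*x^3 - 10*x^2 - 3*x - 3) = -27*x^4 + 75*x^3 - 41*x^2 - 6*x - 15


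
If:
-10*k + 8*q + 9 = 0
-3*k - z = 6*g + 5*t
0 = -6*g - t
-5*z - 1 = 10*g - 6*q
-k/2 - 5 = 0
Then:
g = -931/520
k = -10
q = -109/8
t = 2793/260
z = -843/65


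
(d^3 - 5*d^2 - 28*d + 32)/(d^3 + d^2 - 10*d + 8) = (d - 8)/(d - 2)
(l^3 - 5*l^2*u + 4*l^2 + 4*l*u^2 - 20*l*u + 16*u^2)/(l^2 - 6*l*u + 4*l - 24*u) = (-l^2 + 5*l*u - 4*u^2)/(-l + 6*u)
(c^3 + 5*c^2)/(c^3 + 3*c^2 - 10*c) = c/(c - 2)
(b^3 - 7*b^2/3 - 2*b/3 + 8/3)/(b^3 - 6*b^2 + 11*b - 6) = (3*b^2 - b - 4)/(3*(b^2 - 4*b + 3))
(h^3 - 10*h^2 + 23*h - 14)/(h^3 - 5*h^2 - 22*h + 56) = (h - 1)/(h + 4)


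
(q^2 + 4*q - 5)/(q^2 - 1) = (q + 5)/(q + 1)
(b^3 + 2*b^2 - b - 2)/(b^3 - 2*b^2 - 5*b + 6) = (b + 1)/(b - 3)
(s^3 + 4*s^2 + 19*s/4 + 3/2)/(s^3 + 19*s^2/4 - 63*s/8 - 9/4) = 2*(4*s^3 + 16*s^2 + 19*s + 6)/(8*s^3 + 38*s^2 - 63*s - 18)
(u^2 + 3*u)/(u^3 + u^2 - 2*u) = (u + 3)/(u^2 + u - 2)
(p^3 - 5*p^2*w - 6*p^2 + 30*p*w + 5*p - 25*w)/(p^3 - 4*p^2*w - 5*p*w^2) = (p^2 - 6*p + 5)/(p*(p + w))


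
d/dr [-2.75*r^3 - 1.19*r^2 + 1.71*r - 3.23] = -8.25*r^2 - 2.38*r + 1.71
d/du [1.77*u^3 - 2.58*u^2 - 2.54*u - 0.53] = 5.31*u^2 - 5.16*u - 2.54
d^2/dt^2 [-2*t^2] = -4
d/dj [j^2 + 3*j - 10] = 2*j + 3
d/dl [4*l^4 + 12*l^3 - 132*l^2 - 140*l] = 16*l^3 + 36*l^2 - 264*l - 140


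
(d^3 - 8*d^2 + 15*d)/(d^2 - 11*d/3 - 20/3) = 3*d*(d - 3)/(3*d + 4)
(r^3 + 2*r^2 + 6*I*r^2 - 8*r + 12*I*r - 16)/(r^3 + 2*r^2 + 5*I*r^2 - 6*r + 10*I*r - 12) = (r + 4*I)/(r + 3*I)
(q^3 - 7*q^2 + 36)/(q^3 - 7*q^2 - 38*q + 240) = (q^3 - 7*q^2 + 36)/(q^3 - 7*q^2 - 38*q + 240)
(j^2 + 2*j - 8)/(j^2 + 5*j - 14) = (j + 4)/(j + 7)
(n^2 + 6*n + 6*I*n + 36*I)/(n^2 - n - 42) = (n + 6*I)/(n - 7)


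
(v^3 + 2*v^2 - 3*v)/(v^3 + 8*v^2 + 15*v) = (v - 1)/(v + 5)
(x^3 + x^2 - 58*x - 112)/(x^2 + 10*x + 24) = (x^3 + x^2 - 58*x - 112)/(x^2 + 10*x + 24)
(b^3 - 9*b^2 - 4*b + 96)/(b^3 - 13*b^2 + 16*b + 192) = (b - 4)/(b - 8)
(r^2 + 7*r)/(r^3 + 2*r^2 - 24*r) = (r + 7)/(r^2 + 2*r - 24)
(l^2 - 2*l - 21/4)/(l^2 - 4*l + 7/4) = (2*l + 3)/(2*l - 1)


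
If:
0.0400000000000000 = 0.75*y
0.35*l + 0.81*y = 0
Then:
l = -0.12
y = 0.05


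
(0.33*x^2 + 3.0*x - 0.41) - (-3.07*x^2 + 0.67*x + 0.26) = 3.4*x^2 + 2.33*x - 0.67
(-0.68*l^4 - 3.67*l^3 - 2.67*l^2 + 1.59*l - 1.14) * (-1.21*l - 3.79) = 0.8228*l^5 + 7.0179*l^4 + 17.14*l^3 + 8.1954*l^2 - 4.6467*l + 4.3206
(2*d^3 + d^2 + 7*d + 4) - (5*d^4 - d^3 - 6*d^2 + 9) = -5*d^4 + 3*d^3 + 7*d^2 + 7*d - 5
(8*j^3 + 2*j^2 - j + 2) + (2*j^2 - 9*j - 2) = 8*j^3 + 4*j^2 - 10*j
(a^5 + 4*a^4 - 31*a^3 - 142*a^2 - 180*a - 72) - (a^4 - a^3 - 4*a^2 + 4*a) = a^5 + 3*a^4 - 30*a^3 - 138*a^2 - 184*a - 72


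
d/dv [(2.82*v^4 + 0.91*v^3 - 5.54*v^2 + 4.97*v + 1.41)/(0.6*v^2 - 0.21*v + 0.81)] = (3.384*v^5 - 1.2306*v^4 + 8.7546*v^3 + 0.3927*v^2 - 10.6668*v + 4.3218)/(0.36*v^4 - 0.252*v^3 + 1.0161*v^2 - 0.3402*v + 0.6561)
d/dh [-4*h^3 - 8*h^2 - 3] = 4*h*(-3*h - 4)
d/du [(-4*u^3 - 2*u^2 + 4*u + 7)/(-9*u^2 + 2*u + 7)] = 2*(18*u^4 - 8*u^3 - 26*u^2 + 49*u + 7)/(81*u^4 - 36*u^3 - 122*u^2 + 28*u + 49)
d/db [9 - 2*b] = -2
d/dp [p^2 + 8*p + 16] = 2*p + 8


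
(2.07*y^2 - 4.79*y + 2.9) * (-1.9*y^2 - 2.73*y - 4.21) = -3.933*y^4 + 3.4499*y^3 - 1.148*y^2 + 12.2489*y - 12.209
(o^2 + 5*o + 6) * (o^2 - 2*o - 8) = o^4 + 3*o^3 - 12*o^2 - 52*o - 48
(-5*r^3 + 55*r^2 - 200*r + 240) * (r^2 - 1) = -5*r^5 + 55*r^4 - 195*r^3 + 185*r^2 + 200*r - 240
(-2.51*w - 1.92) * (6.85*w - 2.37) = -17.1935*w^2 - 7.2033*w + 4.5504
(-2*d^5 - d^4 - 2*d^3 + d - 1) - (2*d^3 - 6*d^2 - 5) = -2*d^5 - d^4 - 4*d^3 + 6*d^2 + d + 4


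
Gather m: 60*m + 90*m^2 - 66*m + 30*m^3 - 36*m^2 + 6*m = 30*m^3 + 54*m^2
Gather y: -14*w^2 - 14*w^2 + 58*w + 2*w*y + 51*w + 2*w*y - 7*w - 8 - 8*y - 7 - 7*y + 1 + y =-28*w^2 + 102*w + y*(4*w - 14) - 14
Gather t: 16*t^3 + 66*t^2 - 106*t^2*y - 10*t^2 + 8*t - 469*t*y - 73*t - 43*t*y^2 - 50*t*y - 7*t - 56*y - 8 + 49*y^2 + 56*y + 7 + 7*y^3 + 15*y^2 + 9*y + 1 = 16*t^3 + t^2*(56 - 106*y) + t*(-43*y^2 - 519*y - 72) + 7*y^3 + 64*y^2 + 9*y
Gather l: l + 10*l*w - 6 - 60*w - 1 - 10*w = l*(10*w + 1) - 70*w - 7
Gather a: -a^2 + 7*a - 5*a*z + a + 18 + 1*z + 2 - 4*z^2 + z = -a^2 + a*(8 - 5*z) - 4*z^2 + 2*z + 20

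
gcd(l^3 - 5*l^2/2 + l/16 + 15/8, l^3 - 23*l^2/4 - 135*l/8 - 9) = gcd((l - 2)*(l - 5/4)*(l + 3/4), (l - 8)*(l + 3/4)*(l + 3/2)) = l + 3/4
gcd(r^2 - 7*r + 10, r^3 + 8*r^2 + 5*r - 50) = r - 2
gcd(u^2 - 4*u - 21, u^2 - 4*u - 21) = u^2 - 4*u - 21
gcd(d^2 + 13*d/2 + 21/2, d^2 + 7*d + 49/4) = d + 7/2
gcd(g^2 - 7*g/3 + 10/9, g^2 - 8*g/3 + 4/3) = g - 2/3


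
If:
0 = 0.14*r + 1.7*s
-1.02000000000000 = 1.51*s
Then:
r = 8.20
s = -0.68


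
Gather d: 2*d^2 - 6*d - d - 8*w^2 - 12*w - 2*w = 2*d^2 - 7*d - 8*w^2 - 14*w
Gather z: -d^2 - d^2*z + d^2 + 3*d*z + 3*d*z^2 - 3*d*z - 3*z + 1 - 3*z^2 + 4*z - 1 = z^2*(3*d - 3) + z*(1 - d^2)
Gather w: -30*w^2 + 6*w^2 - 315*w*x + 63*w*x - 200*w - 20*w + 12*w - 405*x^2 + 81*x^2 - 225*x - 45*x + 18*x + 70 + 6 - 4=-24*w^2 + w*(-252*x - 208) - 324*x^2 - 252*x + 72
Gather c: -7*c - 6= -7*c - 6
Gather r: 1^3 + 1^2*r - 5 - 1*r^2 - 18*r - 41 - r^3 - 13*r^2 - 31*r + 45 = -r^3 - 14*r^2 - 48*r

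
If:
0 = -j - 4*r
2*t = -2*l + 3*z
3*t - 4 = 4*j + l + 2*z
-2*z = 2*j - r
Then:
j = -8*z/9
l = 109*z/72 - 1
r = 2*z/9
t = 1 - z/72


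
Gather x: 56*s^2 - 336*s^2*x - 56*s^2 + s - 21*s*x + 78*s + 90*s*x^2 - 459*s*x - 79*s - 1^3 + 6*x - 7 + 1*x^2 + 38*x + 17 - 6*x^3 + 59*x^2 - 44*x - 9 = -6*x^3 + x^2*(90*s + 60) + x*(-336*s^2 - 480*s)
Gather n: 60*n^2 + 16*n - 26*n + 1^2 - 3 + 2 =60*n^2 - 10*n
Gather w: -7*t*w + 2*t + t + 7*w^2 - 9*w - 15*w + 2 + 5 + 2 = 3*t + 7*w^2 + w*(-7*t - 24) + 9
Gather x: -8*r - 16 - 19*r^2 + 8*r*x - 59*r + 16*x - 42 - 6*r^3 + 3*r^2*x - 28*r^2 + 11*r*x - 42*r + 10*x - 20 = -6*r^3 - 47*r^2 - 109*r + x*(3*r^2 + 19*r + 26) - 78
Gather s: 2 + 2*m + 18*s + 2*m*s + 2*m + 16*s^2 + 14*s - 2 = 4*m + 16*s^2 + s*(2*m + 32)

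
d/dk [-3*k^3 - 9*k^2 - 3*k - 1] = -9*k^2 - 18*k - 3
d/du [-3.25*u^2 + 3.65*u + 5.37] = 3.65 - 6.5*u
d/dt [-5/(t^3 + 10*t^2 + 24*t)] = 5*(3*t^2 + 20*t + 24)/(t^2*(t^2 + 10*t + 24)^2)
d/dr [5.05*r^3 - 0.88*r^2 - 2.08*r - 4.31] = 15.15*r^2 - 1.76*r - 2.08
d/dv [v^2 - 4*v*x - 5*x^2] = 2*v - 4*x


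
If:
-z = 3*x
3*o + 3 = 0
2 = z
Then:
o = -1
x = -2/3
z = 2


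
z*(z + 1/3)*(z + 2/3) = z^3 + z^2 + 2*z/9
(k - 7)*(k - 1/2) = k^2 - 15*k/2 + 7/2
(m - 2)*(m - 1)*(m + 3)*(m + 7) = m^4 + 7*m^3 - 7*m^2 - 43*m + 42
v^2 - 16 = (v - 4)*(v + 4)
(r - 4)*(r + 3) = r^2 - r - 12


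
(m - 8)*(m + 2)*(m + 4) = m^3 - 2*m^2 - 40*m - 64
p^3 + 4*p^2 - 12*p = p*(p - 2)*(p + 6)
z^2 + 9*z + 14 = (z + 2)*(z + 7)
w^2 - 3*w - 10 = (w - 5)*(w + 2)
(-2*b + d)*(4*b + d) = -8*b^2 + 2*b*d + d^2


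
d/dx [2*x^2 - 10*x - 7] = 4*x - 10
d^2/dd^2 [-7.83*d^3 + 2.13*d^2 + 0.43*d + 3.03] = 4.26 - 46.98*d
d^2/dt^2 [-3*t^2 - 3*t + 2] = -6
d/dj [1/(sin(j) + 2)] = -cos(j)/(sin(j) + 2)^2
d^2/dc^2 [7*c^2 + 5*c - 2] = 14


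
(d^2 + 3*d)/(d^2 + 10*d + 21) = d/(d + 7)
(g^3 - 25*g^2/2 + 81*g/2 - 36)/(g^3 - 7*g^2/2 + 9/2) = (g - 8)/(g + 1)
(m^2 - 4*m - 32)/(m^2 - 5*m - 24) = (m + 4)/(m + 3)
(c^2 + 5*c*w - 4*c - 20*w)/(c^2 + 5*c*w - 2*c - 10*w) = (c - 4)/(c - 2)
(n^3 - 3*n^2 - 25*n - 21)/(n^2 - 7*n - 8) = (n^2 - 4*n - 21)/(n - 8)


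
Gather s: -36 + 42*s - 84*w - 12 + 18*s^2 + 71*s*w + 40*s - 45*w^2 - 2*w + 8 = 18*s^2 + s*(71*w + 82) - 45*w^2 - 86*w - 40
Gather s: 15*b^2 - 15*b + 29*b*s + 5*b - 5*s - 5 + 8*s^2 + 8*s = 15*b^2 - 10*b + 8*s^2 + s*(29*b + 3) - 5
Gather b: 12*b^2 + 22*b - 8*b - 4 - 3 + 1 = 12*b^2 + 14*b - 6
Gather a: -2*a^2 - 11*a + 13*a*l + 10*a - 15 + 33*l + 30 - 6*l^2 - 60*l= -2*a^2 + a*(13*l - 1) - 6*l^2 - 27*l + 15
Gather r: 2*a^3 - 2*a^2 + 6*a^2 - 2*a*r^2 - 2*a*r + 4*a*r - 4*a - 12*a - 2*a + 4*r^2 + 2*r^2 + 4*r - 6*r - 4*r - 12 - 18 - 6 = 2*a^3 + 4*a^2 - 18*a + r^2*(6 - 2*a) + r*(2*a - 6) - 36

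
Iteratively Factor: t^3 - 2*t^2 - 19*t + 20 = (t - 5)*(t^2 + 3*t - 4) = (t - 5)*(t - 1)*(t + 4)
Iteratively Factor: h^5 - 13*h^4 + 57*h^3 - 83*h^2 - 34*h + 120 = (h - 5)*(h^4 - 8*h^3 + 17*h^2 + 2*h - 24) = (h - 5)*(h + 1)*(h^3 - 9*h^2 + 26*h - 24) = (h - 5)*(h - 3)*(h + 1)*(h^2 - 6*h + 8) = (h - 5)*(h - 4)*(h - 3)*(h + 1)*(h - 2)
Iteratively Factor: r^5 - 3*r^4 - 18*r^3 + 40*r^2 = (r)*(r^4 - 3*r^3 - 18*r^2 + 40*r) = r*(r - 5)*(r^3 + 2*r^2 - 8*r) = r^2*(r - 5)*(r^2 + 2*r - 8) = r^2*(r - 5)*(r - 2)*(r + 4)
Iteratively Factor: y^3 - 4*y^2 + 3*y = (y)*(y^2 - 4*y + 3) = y*(y - 3)*(y - 1)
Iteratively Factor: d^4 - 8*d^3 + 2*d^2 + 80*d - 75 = (d - 1)*(d^3 - 7*d^2 - 5*d + 75) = (d - 1)*(d + 3)*(d^2 - 10*d + 25) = (d - 5)*(d - 1)*(d + 3)*(d - 5)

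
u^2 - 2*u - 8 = (u - 4)*(u + 2)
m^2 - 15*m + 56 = (m - 8)*(m - 7)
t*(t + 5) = t^2 + 5*t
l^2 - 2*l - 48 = (l - 8)*(l + 6)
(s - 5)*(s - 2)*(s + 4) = s^3 - 3*s^2 - 18*s + 40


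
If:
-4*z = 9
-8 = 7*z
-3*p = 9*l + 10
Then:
No Solution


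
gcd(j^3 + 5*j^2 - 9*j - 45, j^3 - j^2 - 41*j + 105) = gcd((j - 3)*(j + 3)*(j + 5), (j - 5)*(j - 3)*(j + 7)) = j - 3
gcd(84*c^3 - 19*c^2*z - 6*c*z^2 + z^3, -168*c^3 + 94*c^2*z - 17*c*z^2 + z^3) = -7*c + z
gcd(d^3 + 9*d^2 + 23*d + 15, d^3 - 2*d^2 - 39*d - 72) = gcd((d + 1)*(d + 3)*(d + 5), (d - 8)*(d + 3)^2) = d + 3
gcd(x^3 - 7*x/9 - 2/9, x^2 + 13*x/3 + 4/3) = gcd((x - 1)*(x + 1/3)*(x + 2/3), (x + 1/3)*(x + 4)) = x + 1/3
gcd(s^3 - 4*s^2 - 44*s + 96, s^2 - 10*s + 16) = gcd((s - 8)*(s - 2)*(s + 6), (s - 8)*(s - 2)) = s^2 - 10*s + 16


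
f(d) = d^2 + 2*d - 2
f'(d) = 2*d + 2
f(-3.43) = 2.90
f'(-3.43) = -4.86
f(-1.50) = -2.75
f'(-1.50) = -1.00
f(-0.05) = -2.10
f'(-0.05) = 1.90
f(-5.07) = 13.56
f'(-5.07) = -8.14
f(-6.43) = 26.48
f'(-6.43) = -10.86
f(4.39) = 26.05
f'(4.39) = 10.78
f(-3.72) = 4.40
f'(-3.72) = -5.44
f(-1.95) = -2.10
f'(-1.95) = -1.90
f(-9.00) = 61.00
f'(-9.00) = -16.00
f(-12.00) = 118.00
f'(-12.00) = -22.00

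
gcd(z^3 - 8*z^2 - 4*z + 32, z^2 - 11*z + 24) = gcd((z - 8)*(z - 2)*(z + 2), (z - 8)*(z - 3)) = z - 8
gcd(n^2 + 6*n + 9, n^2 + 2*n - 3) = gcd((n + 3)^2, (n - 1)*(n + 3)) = n + 3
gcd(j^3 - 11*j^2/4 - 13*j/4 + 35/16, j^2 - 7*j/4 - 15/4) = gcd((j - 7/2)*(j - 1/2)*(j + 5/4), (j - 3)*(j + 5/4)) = j + 5/4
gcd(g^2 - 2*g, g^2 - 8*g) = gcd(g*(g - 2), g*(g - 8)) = g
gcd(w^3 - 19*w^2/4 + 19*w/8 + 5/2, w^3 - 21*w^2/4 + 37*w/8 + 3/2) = w - 4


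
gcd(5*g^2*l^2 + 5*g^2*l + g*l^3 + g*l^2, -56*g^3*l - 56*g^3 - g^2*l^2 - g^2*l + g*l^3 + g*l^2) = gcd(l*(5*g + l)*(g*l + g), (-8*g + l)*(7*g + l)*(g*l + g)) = g*l + g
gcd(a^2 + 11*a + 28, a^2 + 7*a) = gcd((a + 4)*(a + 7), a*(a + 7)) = a + 7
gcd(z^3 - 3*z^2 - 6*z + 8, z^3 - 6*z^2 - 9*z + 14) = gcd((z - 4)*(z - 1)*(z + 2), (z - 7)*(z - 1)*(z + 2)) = z^2 + z - 2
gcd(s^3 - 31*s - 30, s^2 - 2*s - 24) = s - 6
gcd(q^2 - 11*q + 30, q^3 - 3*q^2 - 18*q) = q - 6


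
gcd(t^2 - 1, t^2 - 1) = t^2 - 1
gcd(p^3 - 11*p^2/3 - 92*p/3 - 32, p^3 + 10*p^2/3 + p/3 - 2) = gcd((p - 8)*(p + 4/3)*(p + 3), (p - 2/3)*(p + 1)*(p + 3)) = p + 3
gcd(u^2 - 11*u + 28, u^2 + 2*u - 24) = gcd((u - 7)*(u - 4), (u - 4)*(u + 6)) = u - 4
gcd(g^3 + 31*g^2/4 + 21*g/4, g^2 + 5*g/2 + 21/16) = g + 3/4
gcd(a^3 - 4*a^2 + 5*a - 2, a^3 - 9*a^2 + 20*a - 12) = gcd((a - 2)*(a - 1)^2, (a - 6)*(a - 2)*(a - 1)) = a^2 - 3*a + 2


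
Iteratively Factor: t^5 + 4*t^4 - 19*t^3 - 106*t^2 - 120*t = (t + 2)*(t^4 + 2*t^3 - 23*t^2 - 60*t) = (t - 5)*(t + 2)*(t^3 + 7*t^2 + 12*t) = t*(t - 5)*(t + 2)*(t^2 + 7*t + 12) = t*(t - 5)*(t + 2)*(t + 3)*(t + 4)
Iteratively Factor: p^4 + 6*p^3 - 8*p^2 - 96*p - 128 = (p + 2)*(p^3 + 4*p^2 - 16*p - 64) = (p - 4)*(p + 2)*(p^2 + 8*p + 16) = (p - 4)*(p + 2)*(p + 4)*(p + 4)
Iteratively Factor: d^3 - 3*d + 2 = (d - 1)*(d^2 + d - 2) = (d - 1)^2*(d + 2)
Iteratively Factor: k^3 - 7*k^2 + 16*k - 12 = (k - 3)*(k^2 - 4*k + 4) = (k - 3)*(k - 2)*(k - 2)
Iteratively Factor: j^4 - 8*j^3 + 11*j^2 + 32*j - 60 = (j - 2)*(j^3 - 6*j^2 - j + 30) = (j - 2)*(j + 2)*(j^2 - 8*j + 15) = (j - 3)*(j - 2)*(j + 2)*(j - 5)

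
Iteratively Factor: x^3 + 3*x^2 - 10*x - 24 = (x - 3)*(x^2 + 6*x + 8) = (x - 3)*(x + 2)*(x + 4)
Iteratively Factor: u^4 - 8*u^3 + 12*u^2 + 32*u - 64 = (u - 4)*(u^3 - 4*u^2 - 4*u + 16) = (u - 4)*(u - 2)*(u^2 - 2*u - 8) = (u - 4)*(u - 2)*(u + 2)*(u - 4)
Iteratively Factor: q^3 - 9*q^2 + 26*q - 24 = (q - 3)*(q^2 - 6*q + 8) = (q - 3)*(q - 2)*(q - 4)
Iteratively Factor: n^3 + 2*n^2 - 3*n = (n + 3)*(n^2 - n) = (n - 1)*(n + 3)*(n)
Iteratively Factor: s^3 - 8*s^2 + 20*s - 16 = (s - 4)*(s^2 - 4*s + 4) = (s - 4)*(s - 2)*(s - 2)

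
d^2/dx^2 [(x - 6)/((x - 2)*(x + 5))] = 2*(x^3 - 18*x^2 - 24*x - 84)/(x^6 + 9*x^5 - 3*x^4 - 153*x^3 + 30*x^2 + 900*x - 1000)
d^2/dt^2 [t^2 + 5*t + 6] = 2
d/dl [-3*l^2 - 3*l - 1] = -6*l - 3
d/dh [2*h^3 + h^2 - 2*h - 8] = 6*h^2 + 2*h - 2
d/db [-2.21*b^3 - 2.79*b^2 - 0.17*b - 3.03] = -6.63*b^2 - 5.58*b - 0.17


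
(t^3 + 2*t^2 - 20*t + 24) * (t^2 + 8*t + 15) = t^5 + 10*t^4 + 11*t^3 - 106*t^2 - 108*t + 360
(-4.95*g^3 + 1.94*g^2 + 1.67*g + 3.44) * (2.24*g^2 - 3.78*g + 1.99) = -11.088*g^5 + 23.0566*g^4 - 13.4429*g^3 + 5.2536*g^2 - 9.6799*g + 6.8456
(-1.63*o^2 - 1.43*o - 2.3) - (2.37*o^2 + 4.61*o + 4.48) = -4.0*o^2 - 6.04*o - 6.78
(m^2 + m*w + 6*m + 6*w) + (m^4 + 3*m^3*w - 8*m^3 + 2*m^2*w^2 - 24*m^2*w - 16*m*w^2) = m^4 + 3*m^3*w - 8*m^3 + 2*m^2*w^2 - 24*m^2*w + m^2 - 16*m*w^2 + m*w + 6*m + 6*w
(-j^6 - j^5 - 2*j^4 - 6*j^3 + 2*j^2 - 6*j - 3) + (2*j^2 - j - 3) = -j^6 - j^5 - 2*j^4 - 6*j^3 + 4*j^2 - 7*j - 6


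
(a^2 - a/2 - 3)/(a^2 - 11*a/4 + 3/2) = 2*(2*a + 3)/(4*a - 3)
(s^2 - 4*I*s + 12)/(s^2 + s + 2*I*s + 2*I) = (s - 6*I)/(s + 1)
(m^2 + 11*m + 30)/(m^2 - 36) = (m + 5)/(m - 6)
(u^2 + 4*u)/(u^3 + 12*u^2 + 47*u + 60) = u/(u^2 + 8*u + 15)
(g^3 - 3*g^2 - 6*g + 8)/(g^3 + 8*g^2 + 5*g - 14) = (g - 4)/(g + 7)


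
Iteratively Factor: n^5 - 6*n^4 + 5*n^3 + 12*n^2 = (n - 4)*(n^4 - 2*n^3 - 3*n^2) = (n - 4)*(n - 3)*(n^3 + n^2) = (n - 4)*(n - 3)*(n + 1)*(n^2) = n*(n - 4)*(n - 3)*(n + 1)*(n)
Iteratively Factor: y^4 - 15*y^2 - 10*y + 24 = (y - 1)*(y^3 + y^2 - 14*y - 24) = (y - 1)*(y + 3)*(y^2 - 2*y - 8) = (y - 1)*(y + 2)*(y + 3)*(y - 4)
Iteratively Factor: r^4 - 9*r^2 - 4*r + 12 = (r + 2)*(r^3 - 2*r^2 - 5*r + 6) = (r - 1)*(r + 2)*(r^2 - r - 6) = (r - 1)*(r + 2)^2*(r - 3)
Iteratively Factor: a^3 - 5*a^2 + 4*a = (a)*(a^2 - 5*a + 4) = a*(a - 1)*(a - 4)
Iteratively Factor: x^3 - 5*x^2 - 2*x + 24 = (x + 2)*(x^2 - 7*x + 12) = (x - 3)*(x + 2)*(x - 4)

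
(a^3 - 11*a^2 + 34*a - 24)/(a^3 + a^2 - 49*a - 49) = (a^3 - 11*a^2 + 34*a - 24)/(a^3 + a^2 - 49*a - 49)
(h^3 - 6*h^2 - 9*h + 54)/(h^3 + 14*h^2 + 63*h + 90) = (h^2 - 9*h + 18)/(h^2 + 11*h + 30)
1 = 1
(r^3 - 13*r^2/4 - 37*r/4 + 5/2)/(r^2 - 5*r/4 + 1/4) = (r^2 - 3*r - 10)/(r - 1)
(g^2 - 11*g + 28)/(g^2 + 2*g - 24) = (g - 7)/(g + 6)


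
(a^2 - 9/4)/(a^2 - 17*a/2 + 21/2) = (a + 3/2)/(a - 7)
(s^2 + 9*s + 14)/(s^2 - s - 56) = (s + 2)/(s - 8)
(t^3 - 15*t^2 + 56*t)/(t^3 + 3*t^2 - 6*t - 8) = t*(t^2 - 15*t + 56)/(t^3 + 3*t^2 - 6*t - 8)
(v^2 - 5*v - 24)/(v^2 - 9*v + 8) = (v + 3)/(v - 1)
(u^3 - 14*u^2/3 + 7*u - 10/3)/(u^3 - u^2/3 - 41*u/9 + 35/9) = 3*(u - 2)/(3*u + 7)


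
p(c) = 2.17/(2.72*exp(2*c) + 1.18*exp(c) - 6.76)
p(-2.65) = -0.33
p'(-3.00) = 0.00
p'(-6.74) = -0.00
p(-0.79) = -0.38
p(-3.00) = -0.32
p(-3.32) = -0.32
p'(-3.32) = -0.00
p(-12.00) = -0.32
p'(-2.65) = -0.01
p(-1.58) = -0.34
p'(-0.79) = -0.11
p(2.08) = 0.01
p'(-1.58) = -0.03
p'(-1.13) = -0.06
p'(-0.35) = -0.37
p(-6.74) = -0.32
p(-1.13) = -0.36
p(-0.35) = -0.47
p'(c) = 2.17*(-5.44*exp(2*c) - 1.18*exp(c))/(2.72*exp(2*c) + 1.18*exp(c) - 6.76)^2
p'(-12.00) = 0.00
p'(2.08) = -0.02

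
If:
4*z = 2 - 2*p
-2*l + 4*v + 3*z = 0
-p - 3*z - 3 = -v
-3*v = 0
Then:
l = -6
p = 9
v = 0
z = -4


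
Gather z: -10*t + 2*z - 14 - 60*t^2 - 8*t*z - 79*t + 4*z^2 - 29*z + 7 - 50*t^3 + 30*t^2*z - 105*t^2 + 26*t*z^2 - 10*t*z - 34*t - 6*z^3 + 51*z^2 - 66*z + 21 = -50*t^3 - 165*t^2 - 123*t - 6*z^3 + z^2*(26*t + 55) + z*(30*t^2 - 18*t - 93) + 14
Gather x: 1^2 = 1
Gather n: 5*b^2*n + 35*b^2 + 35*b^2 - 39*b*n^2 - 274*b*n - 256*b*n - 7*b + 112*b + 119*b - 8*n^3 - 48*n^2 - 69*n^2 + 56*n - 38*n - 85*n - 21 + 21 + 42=70*b^2 + 224*b - 8*n^3 + n^2*(-39*b - 117) + n*(5*b^2 - 530*b - 67) + 42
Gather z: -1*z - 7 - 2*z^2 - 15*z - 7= -2*z^2 - 16*z - 14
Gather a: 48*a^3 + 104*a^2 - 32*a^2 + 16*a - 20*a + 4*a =48*a^3 + 72*a^2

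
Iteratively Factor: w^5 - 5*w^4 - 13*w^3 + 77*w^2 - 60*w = (w)*(w^4 - 5*w^3 - 13*w^2 + 77*w - 60) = w*(w + 4)*(w^3 - 9*w^2 + 23*w - 15) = w*(w - 3)*(w + 4)*(w^2 - 6*w + 5) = w*(w - 5)*(w - 3)*(w + 4)*(w - 1)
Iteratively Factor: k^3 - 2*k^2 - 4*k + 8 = (k - 2)*(k^2 - 4) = (k - 2)*(k + 2)*(k - 2)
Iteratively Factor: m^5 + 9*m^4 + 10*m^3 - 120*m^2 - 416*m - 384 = (m + 4)*(m^4 + 5*m^3 - 10*m^2 - 80*m - 96) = (m + 2)*(m + 4)*(m^3 + 3*m^2 - 16*m - 48) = (m + 2)*(m + 4)^2*(m^2 - m - 12) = (m - 4)*(m + 2)*(m + 4)^2*(m + 3)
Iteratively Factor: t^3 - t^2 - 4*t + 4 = (t - 1)*(t^2 - 4) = (t - 1)*(t + 2)*(t - 2)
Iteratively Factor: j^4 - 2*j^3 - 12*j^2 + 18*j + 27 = (j - 3)*(j^3 + j^2 - 9*j - 9) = (j - 3)*(j + 1)*(j^2 - 9) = (j - 3)*(j + 1)*(j + 3)*(j - 3)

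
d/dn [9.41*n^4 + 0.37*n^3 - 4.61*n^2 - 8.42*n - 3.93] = 37.64*n^3 + 1.11*n^2 - 9.22*n - 8.42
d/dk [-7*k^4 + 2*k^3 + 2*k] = -28*k^3 + 6*k^2 + 2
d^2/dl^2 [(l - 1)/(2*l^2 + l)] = 2*(4*l^3 - 12*l^2 - 6*l - 1)/(l^3*(8*l^3 + 12*l^2 + 6*l + 1))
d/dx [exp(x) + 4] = exp(x)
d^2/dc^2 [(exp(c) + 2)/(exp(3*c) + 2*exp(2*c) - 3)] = (((-6*exp(c) - 8)*exp(c) - (exp(c) + 2)*(9*exp(c) + 8))*(exp(3*c) + 2*exp(2*c) - 3)*exp(c) + (2*exp(c) + 4)*(3*exp(c) + 4)^2*exp(3*c) + (exp(3*c) + 2*exp(2*c) - 3)^2)*exp(c)/(exp(3*c) + 2*exp(2*c) - 3)^3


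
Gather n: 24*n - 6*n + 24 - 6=18*n + 18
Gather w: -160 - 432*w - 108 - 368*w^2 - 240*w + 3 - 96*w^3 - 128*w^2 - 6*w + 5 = -96*w^3 - 496*w^2 - 678*w - 260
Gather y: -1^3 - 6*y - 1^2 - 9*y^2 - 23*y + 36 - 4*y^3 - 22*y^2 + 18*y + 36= -4*y^3 - 31*y^2 - 11*y + 70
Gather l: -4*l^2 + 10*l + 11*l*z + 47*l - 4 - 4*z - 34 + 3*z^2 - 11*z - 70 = -4*l^2 + l*(11*z + 57) + 3*z^2 - 15*z - 108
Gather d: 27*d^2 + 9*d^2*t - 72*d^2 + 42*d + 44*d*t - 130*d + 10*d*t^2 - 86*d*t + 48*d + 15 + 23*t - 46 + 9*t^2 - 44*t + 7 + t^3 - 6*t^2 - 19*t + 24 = d^2*(9*t - 45) + d*(10*t^2 - 42*t - 40) + t^3 + 3*t^2 - 40*t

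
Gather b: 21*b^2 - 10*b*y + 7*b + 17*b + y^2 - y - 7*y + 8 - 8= 21*b^2 + b*(24 - 10*y) + y^2 - 8*y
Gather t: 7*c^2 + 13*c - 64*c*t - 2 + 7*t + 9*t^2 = 7*c^2 + 13*c + 9*t^2 + t*(7 - 64*c) - 2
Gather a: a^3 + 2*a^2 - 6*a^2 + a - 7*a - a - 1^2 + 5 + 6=a^3 - 4*a^2 - 7*a + 10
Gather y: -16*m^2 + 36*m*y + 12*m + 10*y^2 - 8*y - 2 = -16*m^2 + 12*m + 10*y^2 + y*(36*m - 8) - 2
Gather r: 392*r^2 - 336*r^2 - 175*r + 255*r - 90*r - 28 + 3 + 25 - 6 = 56*r^2 - 10*r - 6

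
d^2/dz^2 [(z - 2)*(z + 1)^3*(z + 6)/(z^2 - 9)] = 2*(3*z^7 + 7*z^6 - 81*z^5 - 189*z^4 + 805*z^3 + 2745*z^2 - 135*z - 1971)/(z^6 - 27*z^4 + 243*z^2 - 729)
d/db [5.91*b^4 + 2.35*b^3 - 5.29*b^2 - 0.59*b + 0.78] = 23.64*b^3 + 7.05*b^2 - 10.58*b - 0.59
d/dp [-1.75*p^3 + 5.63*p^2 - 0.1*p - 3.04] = -5.25*p^2 + 11.26*p - 0.1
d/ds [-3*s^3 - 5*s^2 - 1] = s*(-9*s - 10)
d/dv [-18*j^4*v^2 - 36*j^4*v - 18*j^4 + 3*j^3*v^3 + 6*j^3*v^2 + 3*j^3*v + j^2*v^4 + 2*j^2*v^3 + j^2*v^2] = j^2*(-36*j^2*v - 36*j^2 + 9*j*v^2 + 12*j*v + 3*j + 4*v^3 + 6*v^2 + 2*v)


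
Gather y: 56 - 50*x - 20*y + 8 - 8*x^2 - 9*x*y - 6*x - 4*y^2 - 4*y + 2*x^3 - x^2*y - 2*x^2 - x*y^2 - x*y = 2*x^3 - 10*x^2 - 56*x + y^2*(-x - 4) + y*(-x^2 - 10*x - 24) + 64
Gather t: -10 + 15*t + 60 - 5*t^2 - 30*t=-5*t^2 - 15*t + 50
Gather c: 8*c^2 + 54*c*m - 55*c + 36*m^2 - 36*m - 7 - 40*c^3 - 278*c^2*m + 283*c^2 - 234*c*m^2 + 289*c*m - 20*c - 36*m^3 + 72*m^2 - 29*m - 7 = -40*c^3 + c^2*(291 - 278*m) + c*(-234*m^2 + 343*m - 75) - 36*m^3 + 108*m^2 - 65*m - 14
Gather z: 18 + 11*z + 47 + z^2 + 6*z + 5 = z^2 + 17*z + 70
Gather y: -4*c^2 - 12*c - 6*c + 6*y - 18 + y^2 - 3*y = -4*c^2 - 18*c + y^2 + 3*y - 18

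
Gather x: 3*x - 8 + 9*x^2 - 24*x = 9*x^2 - 21*x - 8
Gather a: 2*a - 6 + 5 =2*a - 1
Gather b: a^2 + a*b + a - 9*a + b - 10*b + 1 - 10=a^2 - 8*a + b*(a - 9) - 9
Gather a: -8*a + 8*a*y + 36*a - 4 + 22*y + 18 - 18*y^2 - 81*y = a*(8*y + 28) - 18*y^2 - 59*y + 14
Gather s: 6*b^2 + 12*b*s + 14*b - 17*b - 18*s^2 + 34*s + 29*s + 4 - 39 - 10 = 6*b^2 - 3*b - 18*s^2 + s*(12*b + 63) - 45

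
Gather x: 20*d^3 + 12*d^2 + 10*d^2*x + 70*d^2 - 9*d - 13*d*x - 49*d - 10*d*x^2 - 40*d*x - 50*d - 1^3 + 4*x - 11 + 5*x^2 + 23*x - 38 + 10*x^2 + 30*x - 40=20*d^3 + 82*d^2 - 108*d + x^2*(15 - 10*d) + x*(10*d^2 - 53*d + 57) - 90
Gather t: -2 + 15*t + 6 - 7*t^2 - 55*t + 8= -7*t^2 - 40*t + 12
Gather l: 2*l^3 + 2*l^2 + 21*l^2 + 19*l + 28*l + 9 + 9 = 2*l^3 + 23*l^2 + 47*l + 18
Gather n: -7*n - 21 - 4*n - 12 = -11*n - 33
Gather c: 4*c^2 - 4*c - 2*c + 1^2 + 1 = 4*c^2 - 6*c + 2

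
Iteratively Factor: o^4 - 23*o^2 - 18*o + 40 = (o - 5)*(o^3 + 5*o^2 + 2*o - 8) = (o - 5)*(o + 2)*(o^2 + 3*o - 4) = (o - 5)*(o - 1)*(o + 2)*(o + 4)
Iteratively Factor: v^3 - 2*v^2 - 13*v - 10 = (v + 2)*(v^2 - 4*v - 5) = (v - 5)*(v + 2)*(v + 1)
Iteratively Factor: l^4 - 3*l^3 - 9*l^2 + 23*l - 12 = (l + 3)*(l^3 - 6*l^2 + 9*l - 4) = (l - 1)*(l + 3)*(l^2 - 5*l + 4) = (l - 4)*(l - 1)*(l + 3)*(l - 1)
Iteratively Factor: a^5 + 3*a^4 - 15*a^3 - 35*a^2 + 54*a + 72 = (a + 3)*(a^4 - 15*a^2 + 10*a + 24) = (a + 3)*(a + 4)*(a^3 - 4*a^2 + a + 6) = (a - 3)*(a + 3)*(a + 4)*(a^2 - a - 2) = (a - 3)*(a - 2)*(a + 3)*(a + 4)*(a + 1)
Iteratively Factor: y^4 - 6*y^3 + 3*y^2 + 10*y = (y)*(y^3 - 6*y^2 + 3*y + 10) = y*(y - 5)*(y^2 - y - 2) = y*(y - 5)*(y - 2)*(y + 1)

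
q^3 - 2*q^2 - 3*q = q*(q - 3)*(q + 1)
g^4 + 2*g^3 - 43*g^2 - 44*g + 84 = (g - 6)*(g - 1)*(g + 2)*(g + 7)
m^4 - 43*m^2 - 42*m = m*(m - 7)*(m + 1)*(m + 6)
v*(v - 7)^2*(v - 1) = v^4 - 15*v^3 + 63*v^2 - 49*v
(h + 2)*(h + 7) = h^2 + 9*h + 14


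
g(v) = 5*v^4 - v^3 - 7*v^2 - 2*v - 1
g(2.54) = 140.49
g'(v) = 20*v^3 - 3*v^2 - 14*v - 2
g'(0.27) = -5.61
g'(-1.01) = -11.53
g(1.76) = 16.32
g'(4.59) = 1804.59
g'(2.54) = 270.83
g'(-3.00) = -527.00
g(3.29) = 466.85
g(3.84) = 918.64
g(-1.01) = 0.11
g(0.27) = -2.04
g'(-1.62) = -72.22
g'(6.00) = 4126.00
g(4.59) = 1964.96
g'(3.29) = 631.69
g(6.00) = 5999.00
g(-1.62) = 22.56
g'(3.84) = 1032.47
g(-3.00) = 374.00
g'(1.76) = 73.10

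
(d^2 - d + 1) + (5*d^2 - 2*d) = 6*d^2 - 3*d + 1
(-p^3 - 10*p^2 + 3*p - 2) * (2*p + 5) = -2*p^4 - 25*p^3 - 44*p^2 + 11*p - 10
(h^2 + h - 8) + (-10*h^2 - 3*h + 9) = -9*h^2 - 2*h + 1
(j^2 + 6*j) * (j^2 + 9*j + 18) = j^4 + 15*j^3 + 72*j^2 + 108*j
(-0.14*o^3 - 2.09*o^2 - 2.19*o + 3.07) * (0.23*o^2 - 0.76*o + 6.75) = -0.0322*o^5 - 0.3743*o^4 + 0.1397*o^3 - 11.737*o^2 - 17.1157*o + 20.7225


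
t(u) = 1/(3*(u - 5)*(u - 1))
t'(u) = -1/(3*(u - 5)*(u - 1)^2) - 1/(3*(u - 5)^2*(u - 1))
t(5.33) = 0.23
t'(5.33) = -0.76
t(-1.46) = 0.02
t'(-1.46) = 0.01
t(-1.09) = 0.03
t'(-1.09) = 0.02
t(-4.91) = 0.01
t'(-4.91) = 0.00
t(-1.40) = 0.02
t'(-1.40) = 0.01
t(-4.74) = 0.01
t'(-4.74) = 0.00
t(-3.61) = 0.01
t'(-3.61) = 0.00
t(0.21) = 0.09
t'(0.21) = 0.13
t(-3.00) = 0.01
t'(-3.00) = 0.00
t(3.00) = -0.08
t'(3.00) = 0.00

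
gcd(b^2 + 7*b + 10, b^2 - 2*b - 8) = b + 2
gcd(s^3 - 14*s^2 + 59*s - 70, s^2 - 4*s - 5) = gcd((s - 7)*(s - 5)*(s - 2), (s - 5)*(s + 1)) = s - 5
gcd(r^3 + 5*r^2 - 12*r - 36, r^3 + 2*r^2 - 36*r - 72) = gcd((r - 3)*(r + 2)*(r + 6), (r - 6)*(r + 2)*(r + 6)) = r^2 + 8*r + 12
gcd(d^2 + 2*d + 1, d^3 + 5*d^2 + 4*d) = d + 1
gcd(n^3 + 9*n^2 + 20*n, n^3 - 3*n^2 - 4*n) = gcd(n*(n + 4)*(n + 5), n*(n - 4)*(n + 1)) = n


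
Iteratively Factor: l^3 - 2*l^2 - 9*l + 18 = (l - 3)*(l^2 + l - 6) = (l - 3)*(l - 2)*(l + 3)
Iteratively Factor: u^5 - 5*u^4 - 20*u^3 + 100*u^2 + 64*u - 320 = (u - 4)*(u^4 - u^3 - 24*u^2 + 4*u + 80) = (u - 4)*(u + 2)*(u^3 - 3*u^2 - 18*u + 40) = (u - 4)*(u - 2)*(u + 2)*(u^2 - u - 20) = (u - 5)*(u - 4)*(u - 2)*(u + 2)*(u + 4)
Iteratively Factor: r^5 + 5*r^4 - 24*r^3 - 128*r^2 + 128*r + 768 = (r - 4)*(r^4 + 9*r^3 + 12*r^2 - 80*r - 192) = (r - 4)*(r + 4)*(r^3 + 5*r^2 - 8*r - 48) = (r - 4)*(r + 4)^2*(r^2 + r - 12) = (r - 4)*(r + 4)^3*(r - 3)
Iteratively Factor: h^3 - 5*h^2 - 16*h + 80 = (h + 4)*(h^2 - 9*h + 20) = (h - 5)*(h + 4)*(h - 4)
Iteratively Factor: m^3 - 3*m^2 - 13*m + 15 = (m - 5)*(m^2 + 2*m - 3) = (m - 5)*(m + 3)*(m - 1)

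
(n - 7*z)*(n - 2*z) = n^2 - 9*n*z + 14*z^2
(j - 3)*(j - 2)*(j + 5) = j^3 - 19*j + 30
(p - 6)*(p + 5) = p^2 - p - 30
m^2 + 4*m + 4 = (m + 2)^2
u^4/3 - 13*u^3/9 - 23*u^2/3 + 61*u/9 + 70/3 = (u/3 + 1)*(u - 7)*(u - 2)*(u + 5/3)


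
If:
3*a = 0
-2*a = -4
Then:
No Solution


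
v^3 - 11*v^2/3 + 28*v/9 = v*(v - 7/3)*(v - 4/3)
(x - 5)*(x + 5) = x^2 - 25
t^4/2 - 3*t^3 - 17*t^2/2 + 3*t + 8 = (t/2 + 1)*(t - 8)*(t - 1)*(t + 1)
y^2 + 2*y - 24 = (y - 4)*(y + 6)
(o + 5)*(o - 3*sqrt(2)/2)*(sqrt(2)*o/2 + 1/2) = sqrt(2)*o^3/2 - o^2 + 5*sqrt(2)*o^2/2 - 5*o - 3*sqrt(2)*o/4 - 15*sqrt(2)/4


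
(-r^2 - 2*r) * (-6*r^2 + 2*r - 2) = 6*r^4 + 10*r^3 - 2*r^2 + 4*r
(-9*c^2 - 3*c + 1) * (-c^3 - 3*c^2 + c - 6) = 9*c^5 + 30*c^4 - c^3 + 48*c^2 + 19*c - 6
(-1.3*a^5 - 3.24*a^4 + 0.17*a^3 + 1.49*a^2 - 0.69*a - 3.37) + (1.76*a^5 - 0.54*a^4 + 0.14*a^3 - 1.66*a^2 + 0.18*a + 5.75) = 0.46*a^5 - 3.78*a^4 + 0.31*a^3 - 0.17*a^2 - 0.51*a + 2.38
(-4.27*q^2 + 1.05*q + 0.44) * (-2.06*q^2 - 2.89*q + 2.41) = 8.7962*q^4 + 10.1773*q^3 - 14.2316*q^2 + 1.2589*q + 1.0604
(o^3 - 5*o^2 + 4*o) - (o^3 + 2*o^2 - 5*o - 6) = -7*o^2 + 9*o + 6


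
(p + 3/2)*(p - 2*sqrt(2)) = p^2 - 2*sqrt(2)*p + 3*p/2 - 3*sqrt(2)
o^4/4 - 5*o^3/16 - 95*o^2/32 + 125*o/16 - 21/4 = (o/4 + 1)*(o - 2)*(o - 7/4)*(o - 3/2)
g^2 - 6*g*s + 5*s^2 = (g - 5*s)*(g - s)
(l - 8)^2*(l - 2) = l^3 - 18*l^2 + 96*l - 128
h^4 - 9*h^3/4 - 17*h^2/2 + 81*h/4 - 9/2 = (h - 3)*(h - 2)*(h - 1/4)*(h + 3)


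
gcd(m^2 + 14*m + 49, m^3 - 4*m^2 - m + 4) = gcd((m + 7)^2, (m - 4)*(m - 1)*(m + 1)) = 1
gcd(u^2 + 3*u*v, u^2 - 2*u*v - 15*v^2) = u + 3*v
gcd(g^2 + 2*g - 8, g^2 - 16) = g + 4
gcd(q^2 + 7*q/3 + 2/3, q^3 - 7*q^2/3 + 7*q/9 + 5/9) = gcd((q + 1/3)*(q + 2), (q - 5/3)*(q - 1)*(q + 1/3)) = q + 1/3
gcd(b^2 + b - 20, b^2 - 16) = b - 4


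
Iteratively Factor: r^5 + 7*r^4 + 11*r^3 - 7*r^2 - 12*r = (r + 1)*(r^4 + 6*r^3 + 5*r^2 - 12*r) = (r - 1)*(r + 1)*(r^3 + 7*r^2 + 12*r) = (r - 1)*(r + 1)*(r + 3)*(r^2 + 4*r) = (r - 1)*(r + 1)*(r + 3)*(r + 4)*(r)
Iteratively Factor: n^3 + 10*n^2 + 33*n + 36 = (n + 3)*(n^2 + 7*n + 12) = (n + 3)*(n + 4)*(n + 3)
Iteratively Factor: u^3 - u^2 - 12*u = (u - 4)*(u^2 + 3*u) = (u - 4)*(u + 3)*(u)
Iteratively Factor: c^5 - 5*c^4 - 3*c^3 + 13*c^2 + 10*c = (c - 2)*(c^4 - 3*c^3 - 9*c^2 - 5*c) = (c - 2)*(c + 1)*(c^3 - 4*c^2 - 5*c) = (c - 5)*(c - 2)*(c + 1)*(c^2 + c) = c*(c - 5)*(c - 2)*(c + 1)*(c + 1)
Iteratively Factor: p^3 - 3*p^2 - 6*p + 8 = (p - 1)*(p^2 - 2*p - 8) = (p - 1)*(p + 2)*(p - 4)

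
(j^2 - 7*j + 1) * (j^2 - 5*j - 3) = j^4 - 12*j^3 + 33*j^2 + 16*j - 3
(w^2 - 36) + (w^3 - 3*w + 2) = w^3 + w^2 - 3*w - 34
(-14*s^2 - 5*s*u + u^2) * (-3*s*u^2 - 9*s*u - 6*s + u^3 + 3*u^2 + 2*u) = 42*s^3*u^2 + 126*s^3*u + 84*s^3 + s^2*u^3 + 3*s^2*u^2 + 2*s^2*u - 8*s*u^4 - 24*s*u^3 - 16*s*u^2 + u^5 + 3*u^4 + 2*u^3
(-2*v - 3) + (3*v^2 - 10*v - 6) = 3*v^2 - 12*v - 9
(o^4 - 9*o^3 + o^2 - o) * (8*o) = 8*o^5 - 72*o^4 + 8*o^3 - 8*o^2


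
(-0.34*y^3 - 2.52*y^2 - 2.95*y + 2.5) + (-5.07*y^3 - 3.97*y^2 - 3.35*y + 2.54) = -5.41*y^3 - 6.49*y^2 - 6.3*y + 5.04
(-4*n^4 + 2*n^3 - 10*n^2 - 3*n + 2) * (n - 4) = -4*n^5 + 18*n^4 - 18*n^3 + 37*n^2 + 14*n - 8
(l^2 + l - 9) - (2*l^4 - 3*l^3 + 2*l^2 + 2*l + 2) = -2*l^4 + 3*l^3 - l^2 - l - 11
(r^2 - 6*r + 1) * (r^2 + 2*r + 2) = r^4 - 4*r^3 - 9*r^2 - 10*r + 2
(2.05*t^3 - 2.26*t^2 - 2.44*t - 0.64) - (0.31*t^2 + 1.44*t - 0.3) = 2.05*t^3 - 2.57*t^2 - 3.88*t - 0.34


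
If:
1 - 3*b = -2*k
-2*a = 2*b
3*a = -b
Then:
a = 0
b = 0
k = -1/2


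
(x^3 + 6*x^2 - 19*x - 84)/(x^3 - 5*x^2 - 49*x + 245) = (x^2 - x - 12)/(x^2 - 12*x + 35)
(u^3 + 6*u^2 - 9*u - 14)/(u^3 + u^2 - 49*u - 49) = (u - 2)/(u - 7)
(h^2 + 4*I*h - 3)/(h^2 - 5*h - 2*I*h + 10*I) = (h^2 + 4*I*h - 3)/(h^2 - 5*h - 2*I*h + 10*I)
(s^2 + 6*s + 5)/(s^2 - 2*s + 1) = (s^2 + 6*s + 5)/(s^2 - 2*s + 1)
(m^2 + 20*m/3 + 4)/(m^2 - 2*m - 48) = (m + 2/3)/(m - 8)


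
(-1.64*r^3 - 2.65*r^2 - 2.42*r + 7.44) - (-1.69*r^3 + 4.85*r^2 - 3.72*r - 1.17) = 0.05*r^3 - 7.5*r^2 + 1.3*r + 8.61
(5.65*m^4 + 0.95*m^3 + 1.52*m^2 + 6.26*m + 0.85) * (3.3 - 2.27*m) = -12.8255*m^5 + 16.4885*m^4 - 0.3154*m^3 - 9.1942*m^2 + 18.7285*m + 2.805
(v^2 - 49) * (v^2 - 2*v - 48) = v^4 - 2*v^3 - 97*v^2 + 98*v + 2352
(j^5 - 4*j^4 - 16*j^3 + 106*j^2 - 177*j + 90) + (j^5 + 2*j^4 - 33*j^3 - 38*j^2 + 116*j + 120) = 2*j^5 - 2*j^4 - 49*j^3 + 68*j^2 - 61*j + 210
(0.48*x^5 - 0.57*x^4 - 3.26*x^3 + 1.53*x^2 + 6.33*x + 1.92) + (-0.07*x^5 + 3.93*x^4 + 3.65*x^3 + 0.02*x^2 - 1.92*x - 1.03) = 0.41*x^5 + 3.36*x^4 + 0.39*x^3 + 1.55*x^2 + 4.41*x + 0.89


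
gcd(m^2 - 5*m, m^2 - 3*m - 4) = 1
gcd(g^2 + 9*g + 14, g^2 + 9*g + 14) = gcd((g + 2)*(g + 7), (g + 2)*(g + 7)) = g^2 + 9*g + 14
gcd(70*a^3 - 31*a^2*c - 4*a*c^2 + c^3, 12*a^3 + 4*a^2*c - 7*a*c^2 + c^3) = 2*a - c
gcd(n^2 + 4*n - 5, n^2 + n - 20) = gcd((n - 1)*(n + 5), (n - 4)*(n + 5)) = n + 5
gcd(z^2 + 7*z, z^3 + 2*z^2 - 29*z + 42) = z + 7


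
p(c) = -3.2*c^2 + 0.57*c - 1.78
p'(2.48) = -15.30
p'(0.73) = -4.10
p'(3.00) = -18.63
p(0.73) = -3.07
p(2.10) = -14.70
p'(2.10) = -12.87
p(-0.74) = -3.95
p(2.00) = -13.44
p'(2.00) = -12.23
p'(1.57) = -9.48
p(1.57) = -8.77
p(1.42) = -7.42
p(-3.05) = -33.29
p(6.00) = -113.56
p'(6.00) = -37.83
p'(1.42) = -8.52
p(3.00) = -28.87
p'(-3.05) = 20.09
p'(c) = 0.57 - 6.4*c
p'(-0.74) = 5.31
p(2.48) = -20.05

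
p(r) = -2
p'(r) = 0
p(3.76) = -2.00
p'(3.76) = 0.00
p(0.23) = -2.00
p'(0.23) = 0.00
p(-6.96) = -2.00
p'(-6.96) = 0.00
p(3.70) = -2.00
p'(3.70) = 0.00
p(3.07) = -2.00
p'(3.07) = 0.00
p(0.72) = -2.00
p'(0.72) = 0.00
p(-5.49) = -2.00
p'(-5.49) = 0.00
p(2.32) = -2.00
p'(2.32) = 0.00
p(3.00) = -2.00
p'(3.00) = 0.00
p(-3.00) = -2.00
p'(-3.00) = 0.00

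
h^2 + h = h*(h + 1)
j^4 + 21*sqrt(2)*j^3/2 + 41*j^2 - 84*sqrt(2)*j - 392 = (j - 2*sqrt(2))*(j + 2*sqrt(2))*(j + 7*sqrt(2)/2)*(j + 7*sqrt(2))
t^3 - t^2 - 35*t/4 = t*(t - 7/2)*(t + 5/2)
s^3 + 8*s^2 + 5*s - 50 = (s - 2)*(s + 5)^2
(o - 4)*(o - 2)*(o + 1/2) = o^3 - 11*o^2/2 + 5*o + 4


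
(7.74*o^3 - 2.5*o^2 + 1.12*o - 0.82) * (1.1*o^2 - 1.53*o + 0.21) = 8.514*o^5 - 14.5922*o^4 + 6.6824*o^3 - 3.1406*o^2 + 1.4898*o - 0.1722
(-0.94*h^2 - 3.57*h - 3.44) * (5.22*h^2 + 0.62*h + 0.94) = -4.9068*h^4 - 19.2182*h^3 - 21.0538*h^2 - 5.4886*h - 3.2336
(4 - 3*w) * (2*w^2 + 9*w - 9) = -6*w^3 - 19*w^2 + 63*w - 36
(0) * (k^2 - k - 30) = 0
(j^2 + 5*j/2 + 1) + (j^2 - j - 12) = 2*j^2 + 3*j/2 - 11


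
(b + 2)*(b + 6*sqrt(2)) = b^2 + 2*b + 6*sqrt(2)*b + 12*sqrt(2)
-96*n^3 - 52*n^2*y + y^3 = (-8*n + y)*(2*n + y)*(6*n + y)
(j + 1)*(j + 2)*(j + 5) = j^3 + 8*j^2 + 17*j + 10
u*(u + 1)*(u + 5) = u^3 + 6*u^2 + 5*u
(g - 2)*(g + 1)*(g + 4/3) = g^3 + g^2/3 - 10*g/3 - 8/3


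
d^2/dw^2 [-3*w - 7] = 0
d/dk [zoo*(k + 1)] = zoo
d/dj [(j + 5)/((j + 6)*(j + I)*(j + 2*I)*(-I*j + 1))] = (-3*I*j^3 + j^2*(5 - 32*I) + j*(52 - 90*I) + 150 - 2*I)/(j^7 + j^6*(12 + 7*I) + j^5*(17 + 84*I) + j^4*(-228 + 227*I) + j^3*(-668 - 300*I) + j^2*(192 - 896*I) + j*(576 + 48*I) + 144*I)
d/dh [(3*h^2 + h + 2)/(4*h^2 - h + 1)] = (-7*h^2 - 10*h + 3)/(16*h^4 - 8*h^3 + 9*h^2 - 2*h + 1)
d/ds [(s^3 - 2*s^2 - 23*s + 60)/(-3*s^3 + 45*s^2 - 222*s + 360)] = (13*s^2 - 90*s + 105)/(3*(s^4 - 22*s^3 + 181*s^2 - 660*s + 900))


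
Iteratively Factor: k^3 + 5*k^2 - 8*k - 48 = (k + 4)*(k^2 + k - 12) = (k + 4)^2*(k - 3)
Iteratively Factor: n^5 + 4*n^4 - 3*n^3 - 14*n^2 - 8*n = (n + 4)*(n^4 - 3*n^2 - 2*n) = (n - 2)*(n + 4)*(n^3 + 2*n^2 + n) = (n - 2)*(n + 1)*(n + 4)*(n^2 + n) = (n - 2)*(n + 1)^2*(n + 4)*(n)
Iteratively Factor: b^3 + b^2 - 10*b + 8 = (b - 2)*(b^2 + 3*b - 4) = (b - 2)*(b - 1)*(b + 4)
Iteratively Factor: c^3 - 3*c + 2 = (c + 2)*(c^2 - 2*c + 1) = (c - 1)*(c + 2)*(c - 1)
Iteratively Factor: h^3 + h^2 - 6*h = (h - 2)*(h^2 + 3*h) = h*(h - 2)*(h + 3)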